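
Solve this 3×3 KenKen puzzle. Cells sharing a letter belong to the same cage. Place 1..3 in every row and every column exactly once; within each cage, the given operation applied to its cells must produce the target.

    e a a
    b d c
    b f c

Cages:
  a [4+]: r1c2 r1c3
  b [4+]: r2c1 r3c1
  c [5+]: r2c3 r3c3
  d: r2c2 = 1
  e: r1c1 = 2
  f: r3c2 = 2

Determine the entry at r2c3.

Cage e is a single given cell, leaving r1c1 = 2.
Cage d is given, which forces r2c2 = 1.
Cage f is given, leaving r3c2 = 2.
Row 3 now contains 2, so r3c3 = 3.
Column 2 now contains 1; hence r1c2 = 3.
3 is placed in column 3, leaving r1c3 = 1.
Row 2 already has 1, which forces r2c1 = 3.
3 is placed in column 3, which forces r2c3 = 2.
Row 3 now contains 3; hence r3c1 = 1.
Completed grid: 2 3 1 / 3 1 2 / 1 2 3.

2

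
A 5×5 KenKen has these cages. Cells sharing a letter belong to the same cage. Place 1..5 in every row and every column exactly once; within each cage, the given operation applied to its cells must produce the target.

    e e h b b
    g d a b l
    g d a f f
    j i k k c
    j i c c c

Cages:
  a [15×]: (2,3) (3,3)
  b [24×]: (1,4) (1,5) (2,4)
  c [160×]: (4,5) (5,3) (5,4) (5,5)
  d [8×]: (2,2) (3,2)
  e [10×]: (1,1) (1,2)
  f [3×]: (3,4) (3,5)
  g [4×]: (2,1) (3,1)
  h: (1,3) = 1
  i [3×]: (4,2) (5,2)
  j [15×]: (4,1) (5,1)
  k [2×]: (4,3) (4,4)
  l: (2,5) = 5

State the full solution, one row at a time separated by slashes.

2 5 1 4 3 / 1 4 3 2 5 / 4 2 5 3 1 / 5 3 2 1 4 / 3 1 4 5 2

H is a freebie, which forces (1,3) = 1.
Cage l is a single given cell, which forces (2,5) = 5.
1 is placed in column 3, leaving (4,3) = 2.
2 is placed in row 4, so (4,4) = 1.
Cage c has product 160, leaving (4,5) = 4.
5 is placed in column 5; hence (5,5) = 2.
Column 5 already has 2; hence (1,5) = 3.
Row 2 already has 5, so (2,3) = 3.
Cage a's pair has product 15, leaving (3,3) = 5.
1 is placed in column 4; hence (3,4) = 3.
The two cells of cage f must have product 3, leaving (3,5) = 1.
Row 4 already has 1; hence (4,2) = 3.
The two cells of cage i must have product 3; hence (5,2) = 1.
Column 3 already has 5, which forces (5,3) = 4.
4 is placed in row 5, leaving (5,4) = 5.
The two cells of cage g must have product 4, leaving (2,1) = 1.
Row 3 now contains 1, leaving (3,1) = 4.
4 is placed in row 3, so (3,2) = 2.
3 is placed in row 4, so (4,1) = 5.
5 is placed in row 5, which forces (5,1) = 3.
5 is placed in column 1, leaving (1,1) = 2.
Column 2 already has 2, leaving (1,2) = 5.
Row 1 now contains 2, so (1,4) = 4.
Column 2 already has 2, which forces (2,2) = 4.
Column 4 already has 4, so (2,4) = 2.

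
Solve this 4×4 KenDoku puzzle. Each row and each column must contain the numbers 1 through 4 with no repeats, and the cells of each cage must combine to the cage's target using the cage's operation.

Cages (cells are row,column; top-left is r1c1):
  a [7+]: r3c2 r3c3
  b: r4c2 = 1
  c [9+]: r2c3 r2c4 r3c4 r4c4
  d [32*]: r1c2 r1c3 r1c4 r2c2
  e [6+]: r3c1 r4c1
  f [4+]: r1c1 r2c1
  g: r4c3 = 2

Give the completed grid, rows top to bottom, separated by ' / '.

The 4 cells of cage d must have product 32; hence r2c2 = 4.
4 is placed in column 2, so r3c2 = 3.
Row 3 already has 3; hence r3c3 = 4.
Cage b is a single given cell, leaving r4c2 = 1.
Cage g is given, which forces r4c3 = 2.
Column 2 now contains 1, so r1c2 = 2.
Column 3 now contains 2, leaving r1c3 = 1.
Cage d has product 32, so r1c4 = 4.
Column 3 now contains 1; hence r2c3 = 3.
4 is placed in row 3, which forces r3c1 = 2.
2 is placed in row 3; hence r3c4 = 1.
2 is placed in row 4, leaving r4c1 = 4.
4 is placed in column 4, leaving r4c4 = 3.
Row 1 now contains 1; hence r1c1 = 3.
Row 2 already has 3; hence r2c1 = 1.
Column 4 now contains 1, which forces r2c4 = 2.

3 2 1 4 / 1 4 3 2 / 2 3 4 1 / 4 1 2 3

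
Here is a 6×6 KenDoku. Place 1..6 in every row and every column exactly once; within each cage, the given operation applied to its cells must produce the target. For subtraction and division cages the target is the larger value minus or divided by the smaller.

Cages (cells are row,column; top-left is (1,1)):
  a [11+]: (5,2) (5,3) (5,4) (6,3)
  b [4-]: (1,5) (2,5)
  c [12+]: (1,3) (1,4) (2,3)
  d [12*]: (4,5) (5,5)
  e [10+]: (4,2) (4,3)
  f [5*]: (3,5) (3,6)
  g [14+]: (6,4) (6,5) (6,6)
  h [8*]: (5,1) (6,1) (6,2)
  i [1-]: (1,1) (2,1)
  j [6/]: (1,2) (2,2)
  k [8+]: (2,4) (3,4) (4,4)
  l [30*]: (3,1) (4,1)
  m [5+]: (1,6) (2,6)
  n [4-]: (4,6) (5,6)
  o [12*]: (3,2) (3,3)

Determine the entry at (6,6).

3

The only place for 5 in column 2 is (5,2).
In row 4, 1 can only go at (4,4), so (4,4) = 1.
Row 4 needs a 3, and only (4,5) is open for it.
Cage d's pair has product 12, so (5,5) = 4.
The only place for 2 in row 4 is (4,6).
The two cells of cage n must have difference 4, so (5,6) = 6.
In row 4, 5 can only go at (4,1), so (4,1) = 5.
Column 1 already has 5, which forces (3,1) = 6.
In row 3, 2 can only go at (3,4), so (3,4) = 2.
The 3 cells of cage k must have sum 8, leaving (2,4) = 5.
Column 4 now contains 2, which forces (5,4) = 3.
Column 4 now contains 3, which forces (6,4) = 6.
6 is placed in row 6, which forces (6,5) = 5.
Row 6 now contains 5; hence (6,6) = 3.
6 is placed in column 4; hence (1,4) = 4.
4 is placed in row 1; hence (1,6) = 1.
1 is placed in column 6, leaving (2,6) = 4.
Column 5 already has 5, leaving (3,5) = 1.
Cage f's pair has product 5, leaving (3,6) = 5.
Row 1 already has 1, so (1,2) = 6.
Row 1 now contains 6; hence (1,5) = 2.
Cage j needs two cells with quotient 6, which forces (2,2) = 1.
Column 5 already has 2, leaving (2,5) = 6.
Column 2 already has 6, so (4,2) = 4.
Row 4 now contains 4, so (4,3) = 6.
Column 2 now contains 4, so (6,2) = 2.
2 is placed in row 6, leaving (6,3) = 1.
2 is placed in row 1, so (1,1) = 3.
2 is placed in row 1, which forces (1,3) = 5.
Cage i needs two cells with difference 1, which forces (2,1) = 2.
The 3 cells of cage c must have sum 12; hence (2,3) = 3.
Column 2 now contains 4, leaving (3,2) = 3.
The two cells of cage o must have product 12, so (3,3) = 4.
The 3 cells of cage h must have product 8; hence (5,1) = 1.
Column 3 already has 1, which forces (5,3) = 2.
Row 6 already has 1; hence (6,1) = 4.
The full grid is 3 6 5 4 2 1 / 2 1 3 5 6 4 / 6 3 4 2 1 5 / 5 4 6 1 3 2 / 1 5 2 3 4 6 / 4 2 1 6 5 3.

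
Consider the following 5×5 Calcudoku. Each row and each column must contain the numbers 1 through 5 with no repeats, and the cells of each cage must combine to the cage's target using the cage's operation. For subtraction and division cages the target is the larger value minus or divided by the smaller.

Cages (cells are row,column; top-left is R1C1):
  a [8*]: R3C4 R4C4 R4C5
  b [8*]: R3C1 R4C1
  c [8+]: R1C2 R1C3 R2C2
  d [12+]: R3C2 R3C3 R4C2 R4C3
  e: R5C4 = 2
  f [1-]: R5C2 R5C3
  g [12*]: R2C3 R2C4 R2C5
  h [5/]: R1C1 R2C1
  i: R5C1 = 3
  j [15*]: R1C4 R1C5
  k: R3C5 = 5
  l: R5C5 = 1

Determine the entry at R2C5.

Cage k is given, which forces R3C5 = 5.
Cage i is a single given cell; hence R5C1 = 3.
E is a freebie, which forces R5C4 = 2.
L is a freebie, which forces R5C5 = 1.
The two cells of cage j must have product 15, which forces R1C4 = 5.
Column 5 now contains 5, so R1C5 = 3.
Column 5 already has 3, leaving R2C5 = 4.
The 3 cells of cage a must have product 8; hence R4C5 = 2.
5 is placed in row 1, leaving R1C1 = 1.
The two cells of cage h must have quotient 5, which forces R2C1 = 5.
Cage b needs two cells with product 8, leaving R3C1 = 2.
Row 4 already has 2, leaving R4C1 = 4.
Row 4 already has 4; hence R4C4 = 1.
The 3 cells of cage c must have sum 8, which forces R1C2 = 4.
Cage c needs sum 8; hence R1C3 = 2.
The 3 cells of cage c must have sum 8; hence R2C2 = 2.
The 3 cells of cage g must have product 12, so R2C3 = 1.
1 is placed in column 4, so R2C4 = 3.
1 is placed in column 3, so R3C3 = 3.
1 is placed in column 4, leaving R3C4 = 4.
Column 3 now contains 3, so R4C3 = 5.
Column 2 already has 4; hence R5C2 = 5.
Column 3 now contains 5; hence R5C3 = 4.
3 is placed in row 3, leaving R3C2 = 1.
Row 4 now contains 5, leaving R4C2 = 3.
The full grid is 1 4 2 5 3 / 5 2 1 3 4 / 2 1 3 4 5 / 4 3 5 1 2 / 3 5 4 2 1.

4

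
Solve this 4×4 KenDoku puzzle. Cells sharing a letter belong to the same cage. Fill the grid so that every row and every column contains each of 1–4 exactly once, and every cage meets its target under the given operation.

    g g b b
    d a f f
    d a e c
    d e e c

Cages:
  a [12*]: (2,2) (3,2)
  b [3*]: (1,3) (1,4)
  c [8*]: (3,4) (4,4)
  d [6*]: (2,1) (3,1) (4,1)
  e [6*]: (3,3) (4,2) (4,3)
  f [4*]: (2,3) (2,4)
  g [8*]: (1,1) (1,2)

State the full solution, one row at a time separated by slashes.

4 2 1 3 / 2 3 4 1 / 1 4 3 2 / 3 1 2 4

The only place for 2 in row 2 is (2,1).
2 is placed in column 1, so (1,1) = 4.
Cage g's pair has product 8, so (1,2) = 2.
Row 2 needs a 3, and only (2,2) is open for it.
Column 2 now contains 3; hence (3,2) = 4.
Row 3 now contains 4, so (3,4) = 2.
Column 2 now contains 3, leaving (4,2) = 1.
2 is placed in column 4, leaving (4,4) = 4.
Cage f needs two cells with product 4, leaving (2,3) = 4.
Column 4 already has 4, which forces (2,4) = 1.
Cage d has product 6, leaving (3,1) = 1.
2 is placed in row 3, leaving (3,3) = 3.
1 is placed in row 4, so (4,1) = 3.
Cage e has product 6, so (4,3) = 2.
Column 3 now contains 3, which forces (1,3) = 1.
Column 4 already has 1, which forces (1,4) = 3.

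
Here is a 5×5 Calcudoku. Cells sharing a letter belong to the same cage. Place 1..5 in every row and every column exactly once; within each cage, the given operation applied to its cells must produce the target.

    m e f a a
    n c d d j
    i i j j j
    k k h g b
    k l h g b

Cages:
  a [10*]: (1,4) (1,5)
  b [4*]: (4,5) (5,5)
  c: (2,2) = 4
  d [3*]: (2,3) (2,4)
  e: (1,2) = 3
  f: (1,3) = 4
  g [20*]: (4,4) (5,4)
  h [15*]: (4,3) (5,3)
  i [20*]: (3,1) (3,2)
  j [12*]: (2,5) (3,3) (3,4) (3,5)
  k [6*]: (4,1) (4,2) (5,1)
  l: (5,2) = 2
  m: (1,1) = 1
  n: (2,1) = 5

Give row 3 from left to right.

4 5 2 1 3

M is a freebie, leaving (1,1) = 1.
Cage e is a single given cell, so (1,2) = 3.
Cage f is given, leaving (1,3) = 4.
Cage n is given, leaving (2,1) = 5.
C is a freebie, leaving (2,2) = 4.
5 is placed in column 1, which forces (3,1) = 4.
Column 2 already has 4, leaving (3,2) = 5.
L is a freebie, leaving (5,2) = 2.
The 4 cells of cage j must have product 12; hence (2,5) = 2.
Cage k needs product 6, so (4,1) = 2.
Column 2 already has 2, leaving (4,2) = 1.
Row 4 now contains 1; hence (4,5) = 4.
2 is placed in row 5, leaving (5,1) = 3.
Row 5 already has 3, leaving (5,3) = 5.
Row 5 already has 5, which forces (5,4) = 4.
4 is placed in column 5, which forces (5,5) = 1.
Cage a needs two cells with product 10, leaving (1,4) = 2.
Column 5 already has 2, which forces (1,5) = 5.
2 is placed in column 4, leaving (3,4) = 1.
1 is placed in column 5, so (3,5) = 3.
Column 3 now contains 5, which forces (4,3) = 3.
Row 4 now contains 4, leaving (4,4) = 5.
3 is placed in column 3, so (2,3) = 1.
Column 4 already has 1, so (2,4) = 3.
1 is placed in row 3; hence (3,3) = 2.
Completed grid: 1 3 4 2 5 / 5 4 1 3 2 / 4 5 2 1 3 / 2 1 3 5 4 / 3 2 5 4 1.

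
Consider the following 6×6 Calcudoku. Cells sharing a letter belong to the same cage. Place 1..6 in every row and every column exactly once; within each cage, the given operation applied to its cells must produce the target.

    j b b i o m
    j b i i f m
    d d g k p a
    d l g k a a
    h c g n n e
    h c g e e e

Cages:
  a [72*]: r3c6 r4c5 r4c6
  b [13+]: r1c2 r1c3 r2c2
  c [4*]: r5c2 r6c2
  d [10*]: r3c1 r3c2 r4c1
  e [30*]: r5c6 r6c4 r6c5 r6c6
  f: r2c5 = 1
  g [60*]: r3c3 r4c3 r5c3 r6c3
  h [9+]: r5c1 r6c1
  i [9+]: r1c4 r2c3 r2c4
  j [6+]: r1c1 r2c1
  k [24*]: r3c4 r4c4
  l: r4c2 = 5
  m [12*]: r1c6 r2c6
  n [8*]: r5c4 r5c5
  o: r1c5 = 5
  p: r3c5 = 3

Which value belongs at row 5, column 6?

Cage o is a single given cell, so r1c5 = 5.
F is a freebie; hence r2c5 = 1.
P is a freebie, leaving r3c5 = 3.
L is a freebie, which forces r4c2 = 5.
Cage d needs product 10, so r3c1 = 5.
In column 1, 1 can only go at r4c1, so r4c1 = 1.
Cage d needs product 10, leaving r3c2 = 2.
In row 3, 1 can only go at r3c3, so r3c3 = 1.
The pair r5c4/r5c5 in row 5 holds {2, 4}, leaving r5c2 = 1.
Cage c needs two cells with product 4, leaving r6c2 = 4.
Cage b needs sum 13; hence r1c3 = 4.
The 4 cells of cage g must have product 60, leaving r4c3 = 2.
2 is placed in row 4, so r4c6 = 3.
Column 6 now contains 3, which forces r5c6 = 5.
The 4 cells of cage e must have product 30; hence r6c5 = 2.
5 is placed in column 6, which forces r6c6 = 1.
Row 1 now contains 4, so r1c1 = 2.
2 is placed in row 1, so r1c4 = 1.
2 is placed in row 1, which forces r1c6 = 6.
Cage j needs two cells with sum 6, leaving r2c1 = 4.
Column 6 already has 6, so r2c6 = 2.
Column 6 already has 6; hence r3c6 = 4.
5 is placed in row 5; hence r5c3 = 6.
Cage n's pair has product 8, which forces r5c4 = 2.
Column 5 now contains 2, which forces r5c5 = 4.
Cage g has product 60; hence r6c3 = 5.
Cage e has product 30, so r6c4 = 3.
Row 1 now contains 6, which forces r1c2 = 3.
The 3 cells of cage b must have sum 13, which forces r2c2 = 6.
5 is placed in column 3; hence r2c3 = 3.
Column 4 now contains 3, so r2c4 = 5.
4 is placed in row 3, leaving r3c4 = 6.
Cage k's pair has product 24, so r4c4 = 4.
Column 5 now contains 4, leaving r4c5 = 6.
6 is placed in row 5, which forces r5c1 = 3.
Row 6 now contains 3; hence r6c1 = 6.
Filled in: 2 3 4 1 5 6 / 4 6 3 5 1 2 / 5 2 1 6 3 4 / 1 5 2 4 6 3 / 3 1 6 2 4 5 / 6 4 5 3 2 1.

5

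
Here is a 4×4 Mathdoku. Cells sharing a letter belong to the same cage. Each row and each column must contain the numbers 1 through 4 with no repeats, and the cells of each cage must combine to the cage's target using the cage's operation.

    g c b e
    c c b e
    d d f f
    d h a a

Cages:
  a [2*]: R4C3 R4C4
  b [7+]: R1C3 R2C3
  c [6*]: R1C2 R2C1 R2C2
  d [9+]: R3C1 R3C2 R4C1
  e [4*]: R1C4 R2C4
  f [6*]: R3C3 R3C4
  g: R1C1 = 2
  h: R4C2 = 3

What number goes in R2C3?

G is a freebie, so R1C1 = 2.
H is a freebie, so R4C2 = 3.
3 is placed in column 2, so R1C2 = 1.
Row 1 now contains 1; hence R1C4 = 4.
The 3 cells of cage c must have product 6, leaving R2C1 = 3.
Cage c has product 6; hence R2C2 = 2.
3 is placed in row 2, which forces R2C3 = 4.
4 is placed in column 4, leaving R2C4 = 1.
Column 1 already has 3, which forces R3C1 = 1.
Column 2 now contains 2, leaving R3C2 = 4.
Row 4 now contains 3; hence R4C1 = 4.
Column 4 already has 1, leaving R4C4 = 2.
Row 1 now contains 4, so R1C3 = 3.
Cage f's pair has product 6; hence R3C3 = 2.
2 is placed in column 4, so R3C4 = 3.
2 is placed in row 4, so R4C3 = 1.
The full grid is 2 1 3 4 / 3 2 4 1 / 1 4 2 3 / 4 3 1 2.

4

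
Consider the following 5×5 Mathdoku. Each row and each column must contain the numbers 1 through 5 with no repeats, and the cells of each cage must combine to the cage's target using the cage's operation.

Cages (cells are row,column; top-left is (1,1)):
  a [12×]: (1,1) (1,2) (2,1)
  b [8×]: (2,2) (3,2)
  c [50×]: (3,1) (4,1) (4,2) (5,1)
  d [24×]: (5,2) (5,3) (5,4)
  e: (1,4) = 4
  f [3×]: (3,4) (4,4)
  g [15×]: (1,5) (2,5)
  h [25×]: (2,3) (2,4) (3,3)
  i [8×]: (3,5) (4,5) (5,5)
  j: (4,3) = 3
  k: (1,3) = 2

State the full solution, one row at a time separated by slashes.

3 1 2 4 5 / 4 2 1 5 3 / 1 4 5 3 2 / 2 5 3 1 4 / 5 3 4 2 1

Cage k is a single given cell; hence (1,3) = 2.
Cage e is a single given cell, leaving (1,4) = 4.
The 3 cells of cage h must have product 25, so (2,3) = 1.
Cage h has product 25, which forces (2,4) = 5.
Row 2 already has 5, leaving (2,5) = 3.
Cage h has product 25, which forces (3,3) = 5.
Cage c has product 50, so (4,2) = 5.
Cage j is given, which forces (4,3) = 3.
Row 4 now contains 3; hence (4,4) = 1.
Column 3 already has 3, leaving (5,3) = 4.
Column 5 already has 3, leaving (1,5) = 5.
The 3 cells of cage a must have product 12, leaving (2,1) = 4.
Row 2 already has 4; hence (2,2) = 2.
Cage c needs product 50, leaving (3,1) = 1.
2 is placed in column 2, which forces (3,2) = 4.
Column 4 now contains 1, leaving (3,4) = 3.
4 is placed in row 3, so (3,5) = 2.
Row 4 already has 1, so (4,1) = 2.
2 is placed in column 5, which forces (4,5) = 4.
Cage c has product 50, so (5,1) = 5.
2 is placed in column 2, so (5,2) = 3.
Column 4 already has 3, which forces (5,4) = 2.
2 is placed in column 5, leaving (5,5) = 1.
1 is placed in column 1, leaving (1,1) = 3.
Column 2 now contains 3, leaving (1,2) = 1.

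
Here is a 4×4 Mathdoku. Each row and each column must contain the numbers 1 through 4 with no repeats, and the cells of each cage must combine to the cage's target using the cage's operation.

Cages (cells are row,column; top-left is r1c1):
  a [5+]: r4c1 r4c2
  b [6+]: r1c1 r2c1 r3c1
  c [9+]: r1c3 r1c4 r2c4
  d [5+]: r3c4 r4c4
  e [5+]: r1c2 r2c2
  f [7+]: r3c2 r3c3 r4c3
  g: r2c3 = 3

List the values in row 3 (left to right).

Cage g is a single given cell, leaving r2c3 = 3.
Column 1 needs a 4, and only r4c1 is open for it.
Cage a's pair has sum 5, so r4c2 = 1.
1 is placed in row 4; hence r4c3 = 2.
Row 4 already has 2, leaving r4c4 = 3.
Cage e needs two cells with sum 5, which forces r1c2 = 3.
Column 3 already has 2, which forces r1c3 = 4.
3 is placed in column 4; hence r1c4 = 1.
Cage e needs two cells with sum 5, leaving r2c2 = 2.
Cage c needs sum 9, leaving r2c4 = 4.
Cage f needs sum 7; hence r3c2 = 4.
The 3 cells of cage f must have sum 7, leaving r3c3 = 1.
Cage d needs two cells with sum 5; hence r3c4 = 2.
Row 1 already has 1, leaving r1c1 = 2.
2 is placed in row 2; hence r2c1 = 1.
Row 3 already has 2, which forces r3c1 = 3.
Completed grid: 2 3 4 1 / 1 2 3 4 / 3 4 1 2 / 4 1 2 3.

3 4 1 2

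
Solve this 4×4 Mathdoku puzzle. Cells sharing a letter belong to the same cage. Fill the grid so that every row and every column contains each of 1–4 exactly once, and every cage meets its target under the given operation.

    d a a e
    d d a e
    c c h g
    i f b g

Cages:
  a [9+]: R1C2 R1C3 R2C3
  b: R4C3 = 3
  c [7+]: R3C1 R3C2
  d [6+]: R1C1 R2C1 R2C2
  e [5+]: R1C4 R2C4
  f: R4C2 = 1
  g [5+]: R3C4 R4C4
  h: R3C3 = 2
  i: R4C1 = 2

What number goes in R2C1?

1

Cage h is a single given cell, which forces R3C3 = 2.
Cage i is a single given cell, so R4C1 = 2.
F is a freebie, which forces R4C2 = 1.
B is a freebie, so R4C3 = 3.
Row 4 already has 3, leaving R4C4 = 4.
The 3 cells of cage a must have sum 9, which forces R1C2 = 4.
Cage a needs sum 9, so R1C3 = 1.
The 3 cells of cage d must have sum 6, so R2C2 = 2.
Column 3 already has 3, leaving R2C3 = 4.
Row 2 already has 2, leaving R2C4 = 3.
4 is placed in column 2, which forces R3C2 = 3.
Cage g needs two cells with sum 5, which forces R3C4 = 1.
1 is placed in row 1; hence R1C1 = 3.
Column 4 now contains 3, so R1C4 = 2.
3 is placed in row 2; hence R2C1 = 1.
Row 3 now contains 3, so R3C1 = 4.
Filled in: 3 4 1 2 / 1 2 4 3 / 4 3 2 1 / 2 1 3 4.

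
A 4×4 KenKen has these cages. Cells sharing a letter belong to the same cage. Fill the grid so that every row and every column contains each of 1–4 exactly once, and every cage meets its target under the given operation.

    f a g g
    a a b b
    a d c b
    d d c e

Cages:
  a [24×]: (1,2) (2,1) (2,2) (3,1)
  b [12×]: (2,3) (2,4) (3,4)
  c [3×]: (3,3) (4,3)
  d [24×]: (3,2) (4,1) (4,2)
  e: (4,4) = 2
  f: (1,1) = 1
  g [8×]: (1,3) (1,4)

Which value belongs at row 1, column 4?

4

Cage f is given; hence (1,1) = 1.
E is a freebie, which forces (4,4) = 2.
The two cells of cage g must have product 8, leaving (1,3) = 2.
2 is placed in column 4; hence (1,4) = 4.
Cage a has product 24, which forces (2,2) = 1.
1 is placed in row 2, so (2,4) = 3.
The 3 cells of cage d must have product 24, which forces (3,2) = 2.
3 is placed in column 4, leaving (3,4) = 1.
Row 1 now contains 4, leaving (1,2) = 3.
Cage a needs product 24, leaving (2,1) = 2.
Row 2 now contains 3, so (2,3) = 4.
The 4 cells of cage a must have product 24, so (3,1) = 4.
1 is placed in row 3; hence (3,3) = 3.
Column 1 now contains 4; hence (4,1) = 3.
Column 2 already has 3, so (4,2) = 4.
The two cells of cage c must have product 3, so (4,3) = 1.
Completed grid: 1 3 2 4 / 2 1 4 3 / 4 2 3 1 / 3 4 1 2.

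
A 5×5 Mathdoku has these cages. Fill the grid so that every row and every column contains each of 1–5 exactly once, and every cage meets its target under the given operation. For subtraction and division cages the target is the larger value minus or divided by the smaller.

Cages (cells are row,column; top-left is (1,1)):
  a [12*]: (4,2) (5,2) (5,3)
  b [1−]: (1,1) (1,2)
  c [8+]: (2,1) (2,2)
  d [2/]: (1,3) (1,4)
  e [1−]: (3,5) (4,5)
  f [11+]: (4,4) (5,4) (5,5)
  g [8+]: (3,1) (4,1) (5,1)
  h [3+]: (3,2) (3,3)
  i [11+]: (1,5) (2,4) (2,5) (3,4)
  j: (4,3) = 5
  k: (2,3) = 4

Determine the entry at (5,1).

Cage k is a single given cell, leaving (2,3) = 4.
J is a freebie, so (4,3) = 5.
Column 3 needs a 3, and only (5,3) is open for it.
The only place for 3 in column 4 is (3,4).
Cage i has sum 11, which forces (1,5) = 5.
Column 5 already has 5, which forces (3,5) = 4.
Column 5 already has 4, so (4,5) = 3.
Column 5 already has 4, so (5,5) = 2.
Cage i has sum 11; hence (2,4) = 2.
Column 5 already has 2; hence (2,5) = 1.
Row 3 already has 4, so (3,1) = 5.
The 3 cells of cage g must have sum 8, which forces (4,1) = 2.
Cage f needs sum 11, so (4,4) = 4.
Row 5 already has 2, leaving (5,1) = 1.
Row 5 already has 1, so (5,2) = 4.
Cage f needs sum 11, leaving (5,4) = 5.
The two cells of cage d must have quotient 2, so (1,3) = 2.
4 is placed in column 4, leaving (1,4) = 1.
5 is placed in column 1, so (2,1) = 3.
Cage c's pair has sum 8, leaving (2,2) = 5.
Column 3 now contains 2, so (3,3) = 1.
4 is placed in row 4; hence (4,2) = 1.
Column 1 now contains 3, which forces (1,1) = 4.
Row 1 now contains 2, which forces (1,2) = 3.
1 is placed in row 3, which forces (3,2) = 2.
Completed grid: 4 3 2 1 5 / 3 5 4 2 1 / 5 2 1 3 4 / 2 1 5 4 3 / 1 4 3 5 2.

1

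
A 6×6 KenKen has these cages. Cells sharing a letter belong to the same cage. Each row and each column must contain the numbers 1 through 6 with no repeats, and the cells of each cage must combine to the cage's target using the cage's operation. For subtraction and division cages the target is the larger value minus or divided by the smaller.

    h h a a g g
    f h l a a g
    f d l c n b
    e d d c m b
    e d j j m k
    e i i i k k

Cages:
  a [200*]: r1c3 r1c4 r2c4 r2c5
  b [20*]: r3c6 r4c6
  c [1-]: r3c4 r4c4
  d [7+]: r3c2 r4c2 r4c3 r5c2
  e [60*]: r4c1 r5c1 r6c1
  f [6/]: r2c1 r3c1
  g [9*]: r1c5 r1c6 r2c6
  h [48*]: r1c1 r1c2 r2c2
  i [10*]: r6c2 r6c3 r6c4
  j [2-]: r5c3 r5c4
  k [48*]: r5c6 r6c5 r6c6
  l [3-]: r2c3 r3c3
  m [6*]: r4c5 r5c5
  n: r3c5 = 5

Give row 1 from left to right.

2 6 5 4 3 1

Cage g has product 9; hence r1c5 = 3.
Cage g needs product 9, which forces r1c6 = 1.
Cage g needs product 9, which forces r2c6 = 3.
N is a freebie, leaving r3c5 = 5.
5 is placed in row 3, so r3c6 = 4.
Cage d needs sum 7, so r4c3 = 1.
Column 6 already has 4, so r4c6 = 5.
The 4 cells of cage a must have product 200, so r1c3 = 5.
5 is placed in column 3, leaving r2c3 = 6.
Cage a needs product 200, so r2c4 = 5.
Cage m's pair has product 6, leaving r4c5 = 6.
Cage m needs two cells with product 6, so r5c5 = 1.
5 is placed in column 3, which forces r6c3 = 2.
Row 6 now contains 2; hence r6c4 = 1.
The 3 cells of cage k must have product 48, which forces r6c5 = 4.
Row 6 now contains 2, which forces r6c6 = 6.
Cage a has product 200, leaving r1c4 = 4.
Row 2 already has 6, leaving r2c1 = 1.
Column 5 now contains 4; hence r2c5 = 2.
The two cells of cage f must have quotient 6, so r3c1 = 6.
Cage d needs sum 7, leaving r3c2 = 1.
2 is placed in column 3; hence r3c3 = 3.
Row 3 already has 3, leaving r3c4 = 2.
Column 4 now contains 2; hence r4c4 = 3.
Cage j's pair has difference 2, which forces r5c3 = 4.
Column 4 now contains 2, so r5c4 = 6.
Column 6 already has 6, leaving r5c6 = 2.
Row 6 now contains 1; hence r6c2 = 5.
Column 1 now contains 6, which forces r1c1 = 2.
Cage h has product 48, so r1c2 = 6.
Row 2 already has 2, leaving r2c2 = 4.
Cage e needs product 60, so r4c1 = 4.
Row 4 now contains 3, which forces r4c2 = 2.
The 3 cells of cage e must have product 60, leaving r5c1 = 5.
Row 5 already has 2, which forces r5c2 = 3.
Row 6 already has 5, which forces r6c1 = 3.
Completed grid: 2 6 5 4 3 1 / 1 4 6 5 2 3 / 6 1 3 2 5 4 / 4 2 1 3 6 5 / 5 3 4 6 1 2 / 3 5 2 1 4 6.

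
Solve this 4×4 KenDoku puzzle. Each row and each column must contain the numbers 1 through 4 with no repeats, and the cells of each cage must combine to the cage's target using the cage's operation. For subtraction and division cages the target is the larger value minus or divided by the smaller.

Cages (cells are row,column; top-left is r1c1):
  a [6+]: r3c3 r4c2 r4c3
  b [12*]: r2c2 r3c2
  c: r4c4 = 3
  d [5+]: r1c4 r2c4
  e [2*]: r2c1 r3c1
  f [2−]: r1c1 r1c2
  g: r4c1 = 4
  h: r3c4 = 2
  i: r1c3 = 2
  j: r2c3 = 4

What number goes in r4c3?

Cage i is given, so r1c3 = 2.
Cage j is given, leaving r2c3 = 4.
H is a freebie, so r3c4 = 2.
Cage g is a single given cell, so r4c1 = 4.
Cage c is given, leaving r4c4 = 3.
Cage d's pair has sum 5, which forces r1c4 = 4.
The two cells of cage e must have product 2, so r2c1 = 2.
Row 2 now contains 4; hence r2c2 = 3.
3 is placed in column 4, so r2c4 = 1.
2 is placed in row 3, leaving r3c1 = 1.
Cage b needs two cells with product 12, which forces r3c2 = 4.
Cage a has sum 6, which forces r3c3 = 3.
The 3 cells of cage a must have sum 6, leaving r4c2 = 2.
Row 4 now contains 3, leaving r4c3 = 1.
1 is placed in column 1, which forces r1c1 = 3.
3 is placed in column 2, so r1c2 = 1.
Completed grid: 3 1 2 4 / 2 3 4 1 / 1 4 3 2 / 4 2 1 3.

1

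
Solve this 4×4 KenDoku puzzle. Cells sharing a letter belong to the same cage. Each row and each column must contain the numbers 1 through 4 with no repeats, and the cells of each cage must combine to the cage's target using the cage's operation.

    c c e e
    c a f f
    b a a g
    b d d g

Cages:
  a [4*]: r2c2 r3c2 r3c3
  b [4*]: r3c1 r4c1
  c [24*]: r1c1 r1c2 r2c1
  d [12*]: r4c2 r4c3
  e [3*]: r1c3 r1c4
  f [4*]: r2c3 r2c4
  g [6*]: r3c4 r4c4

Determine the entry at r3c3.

2

The only place for 3 in row 2 is r2c1.
The only place for 2 in row 2 is r2c2.
Cage c needs product 24, leaving r1c1 = 2.
Column 2 now contains 2, which forces r1c2 = 4.
The 3 cells of cage a must have product 4; hence r3c2 = 1.
Cage a needs product 4, which forces r3c3 = 2.
Row 3 now contains 2; hence r3c4 = 3.
4 is placed in column 2, which forces r4c2 = 3.
3 is placed in row 4, so r4c3 = 4.
Column 4 already has 3, leaving r4c4 = 2.
Cage e's pair has product 3, which forces r1c3 = 3.
Column 4 already has 3, which forces r1c4 = 1.
Column 3 already has 4; hence r2c3 = 1.
The two cells of cage f must have product 4, which forces r2c4 = 4.
1 is placed in row 3, which forces r3c1 = 4.
Row 4 now contains 4, which forces r4c1 = 1.
The full grid is 2 4 3 1 / 3 2 1 4 / 4 1 2 3 / 1 3 4 2.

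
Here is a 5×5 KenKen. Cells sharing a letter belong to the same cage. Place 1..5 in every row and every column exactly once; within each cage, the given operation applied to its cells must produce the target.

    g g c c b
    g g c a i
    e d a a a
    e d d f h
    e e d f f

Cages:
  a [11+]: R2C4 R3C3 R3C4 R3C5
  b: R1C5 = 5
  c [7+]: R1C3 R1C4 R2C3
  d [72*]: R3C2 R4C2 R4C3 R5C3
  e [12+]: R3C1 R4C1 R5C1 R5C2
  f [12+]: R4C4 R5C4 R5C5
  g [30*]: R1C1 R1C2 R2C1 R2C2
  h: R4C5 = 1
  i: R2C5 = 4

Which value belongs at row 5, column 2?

5

B is a freebie; hence R1C5 = 5.
I is a freebie, which forces R2C5 = 4.
Cage h is given; hence R4C5 = 1.
4 is placed in column 5; hence R5C5 = 3.
Cage d needs product 72; hence R3C2 = 3.
Column 5 already has 3, which forces R3C5 = 2.
The 4 cells of cage d must have product 72; hence R4C3 = 3.
The 4 cells of cage a must have sum 11, so R2C4 = 3.
The 4 cells of cage g must have product 30, so R1C1 = 3.
Row 3 needs a 4, and only R3C1 is open for it.
In column 2, 4 can only go at R4C2, so R4C2 = 4.
Row 4 already has 4, so R4C4 = 5.
Cage d has product 72, so R5C3 = 2.
The 3 cells of cage f must have sum 12, leaving R5C4 = 4.
The 3 cells of cage c must have sum 7, so R1C3 = 4.
Cage c has sum 7, so R1C4 = 2.
2 is placed in column 3; hence R2C3 = 1.
Cage a needs sum 11, which forces R3C3 = 5.
Column 4 already has 5, so R3C4 = 1.
Row 4 now contains 5, leaving R4C1 = 2.
Row 1 now contains 2; hence R1C2 = 1.
Column 1 already has 2; hence R2C1 = 5.
Cage g has product 30, so R2C2 = 2.
5 is placed in column 1; hence R5C1 = 1.
Column 2 already has 1, so R5C2 = 5.
Completed grid: 3 1 4 2 5 / 5 2 1 3 4 / 4 3 5 1 2 / 2 4 3 5 1 / 1 5 2 4 3.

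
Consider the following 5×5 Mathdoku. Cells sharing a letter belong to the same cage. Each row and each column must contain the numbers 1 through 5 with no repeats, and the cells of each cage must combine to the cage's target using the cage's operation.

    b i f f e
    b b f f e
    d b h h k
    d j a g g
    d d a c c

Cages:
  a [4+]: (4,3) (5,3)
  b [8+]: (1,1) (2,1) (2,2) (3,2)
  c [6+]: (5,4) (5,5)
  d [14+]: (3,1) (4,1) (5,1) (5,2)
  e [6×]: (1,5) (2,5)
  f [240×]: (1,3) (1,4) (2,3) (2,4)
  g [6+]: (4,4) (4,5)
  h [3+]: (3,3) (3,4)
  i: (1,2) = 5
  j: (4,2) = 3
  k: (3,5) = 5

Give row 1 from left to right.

Cage i is given, which forces (1,2) = 5.
Cage k is given; hence (3,5) = 5.
Cage j is given, which forces (4,2) = 3.
3 is placed in row 4, so (4,3) = 1.
1 is placed in column 3, leaving (5,3) = 3.
Column 3 already has 3, so (1,3) = 4.
Cage f needs product 240, leaving (1,4) = 3.
Row 1 now contains 3; hence (1,5) = 2.
Cage f has product 240, leaving (2,3) = 5.
The 4 cells of cage f must have product 240, which forces (2,4) = 4.
Column 5 already has 2, so (2,5) = 3.
1 is placed in column 3, which forces (3,3) = 2.
The two cells of cage h must have sum 3, which forces (3,4) = 1.
Column 4 already has 4, leaving (4,4) = 2.
Column 5 already has 2, which forces (4,5) = 4.
Column 4 now contains 2, leaving (5,4) = 5.
Column 5 already has 4, so (5,5) = 1.
2 is placed in row 1, which forces (1,1) = 1.
Cage b needs sum 8, leaving (2,1) = 2.
The 4 cells of cage b must have sum 8; hence (2,2) = 1.
Cage d has sum 14; hence (3,1) = 3.
Row 3 now contains 1, leaving (3,2) = 4.
4 is placed in row 4, which forces (4,1) = 5.
Column 1 now contains 2, leaving (5,1) = 4.
4 is placed in column 2; hence (5,2) = 2.
Completed grid: 1 5 4 3 2 / 2 1 5 4 3 / 3 4 2 1 5 / 5 3 1 2 4 / 4 2 3 5 1.

1 5 4 3 2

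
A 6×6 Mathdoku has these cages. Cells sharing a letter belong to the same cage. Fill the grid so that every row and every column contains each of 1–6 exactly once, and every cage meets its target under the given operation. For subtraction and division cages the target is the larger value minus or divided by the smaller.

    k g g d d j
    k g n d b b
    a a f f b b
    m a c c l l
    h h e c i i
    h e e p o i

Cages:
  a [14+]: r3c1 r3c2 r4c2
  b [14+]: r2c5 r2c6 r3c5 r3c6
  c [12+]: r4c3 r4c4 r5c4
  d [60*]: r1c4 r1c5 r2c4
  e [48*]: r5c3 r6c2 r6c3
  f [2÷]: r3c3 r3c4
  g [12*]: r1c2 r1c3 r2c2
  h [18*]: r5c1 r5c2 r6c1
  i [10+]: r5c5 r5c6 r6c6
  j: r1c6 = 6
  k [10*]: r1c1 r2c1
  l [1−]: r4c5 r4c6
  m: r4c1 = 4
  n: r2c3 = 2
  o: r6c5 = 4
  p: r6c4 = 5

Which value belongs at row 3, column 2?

Cage j is given, which forces r1c6 = 6.
N is a freebie, which forces r2c3 = 2.
M is a freebie, leaving r4c1 = 4.
Cage p is given, leaving r6c4 = 5.
Cage o is a single given cell, which forces r6c5 = 4.
Cage k's pair has product 10, which forces r1c1 = 2.
Cage d has product 60; hence r1c5 = 5.
2 is placed in row 2, so r2c1 = 5.
Cage e needs product 48, so r5c3 = 4.
Cage e needs product 48; hence r6c2 = 2.
The 3 cells of cage e must have product 48, so r6c3 = 6.
The only place for 6 in row 2 is r2c5.
Column 5 now contains 6, so r5c5 = 2.
Cage i has sum 10; hence r5c6 = 5.
The 3 cells of cage i must have sum 10, leaving r6c6 = 3.
The 4 cells of cage b must have sum 14, so r3c5 = 3.
Column 5 now contains 3, which forces r4c5 = 1.
Cage l needs two cells with difference 1, so r4c6 = 2.
Row 6 now contains 3, which forces r6c1 = 1.
3 is placed in row 3, so r3c1 = 6.
The 3 cells of cage a must have sum 14, leaving r3c2 = 5.
3 is placed in row 3; hence r3c3 = 1.
Cage f needs two cells with quotient 2, so r3c4 = 2.
1 is placed in row 3, which forces r3c6 = 4.
Cage a needs sum 14, leaving r4c2 = 3.
Row 4 now contains 3, leaving r4c3 = 5.
Row 4 now contains 1, which forces r4c4 = 6.
6 is placed in column 1; hence r5c1 = 3.
3 is placed in column 2, so r5c2 = 6.
3 is placed in row 5, so r5c4 = 1.
1 is placed in column 3, so r1c3 = 3.
Row 1 now contains 3; hence r1c4 = 4.
Column 4 already has 4; hence r2c4 = 3.
Column 6 already has 4, so r2c6 = 1.
Row 1 now contains 4, leaving r1c2 = 1.
Row 2 now contains 1, so r2c2 = 4.
The full grid is 2 1 3 4 5 6 / 5 4 2 3 6 1 / 6 5 1 2 3 4 / 4 3 5 6 1 2 / 3 6 4 1 2 5 / 1 2 6 5 4 3.

5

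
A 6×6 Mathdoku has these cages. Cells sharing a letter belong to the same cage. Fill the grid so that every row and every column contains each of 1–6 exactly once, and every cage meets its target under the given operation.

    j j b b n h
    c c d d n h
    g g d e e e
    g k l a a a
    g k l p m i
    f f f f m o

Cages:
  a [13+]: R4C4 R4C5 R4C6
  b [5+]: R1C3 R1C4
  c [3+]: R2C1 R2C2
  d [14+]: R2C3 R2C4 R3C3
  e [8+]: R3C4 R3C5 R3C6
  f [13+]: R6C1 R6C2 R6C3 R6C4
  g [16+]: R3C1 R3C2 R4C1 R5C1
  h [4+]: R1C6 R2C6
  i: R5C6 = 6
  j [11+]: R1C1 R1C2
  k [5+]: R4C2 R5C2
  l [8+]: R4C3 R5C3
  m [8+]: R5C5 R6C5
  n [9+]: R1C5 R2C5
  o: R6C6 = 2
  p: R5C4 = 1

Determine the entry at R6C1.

Cage p is given, so R5C4 = 1.
Cage i is a single given cell, leaving R5C6 = 6.
Cage o is given, so R6C6 = 2.
Row 6 needs a 6, and only R6C5 is open for it.
Cage a needs sum 13, which forces R4C4 = 6.
Cage m needs two cells with sum 8, leaving R5C5 = 2.
Row 2 needs a 6, and only R2C3 is open for it.
The only place for 2 in column 3 is R1C3.
Cage b's pair has sum 5; hence R1C4 = 3.
Row 1 now contains 3, so R1C6 = 1.
Column 6 now contains 1, leaving R2C6 = 3.
3 is placed in column 6, so R4C6 = 4.
Cage e has sum 8; hence R3C4 = 2.
Cage e has sum 8, so R3C5 = 1.
Column 6 now contains 4, leaving R3C6 = 5.
Row 4 now contains 4, so R4C5 = 3.
Row 4 now contains 3; hence R4C3 = 5.
Cage l's pair has sum 8, which forces R5C3 = 3.
Cage d has sum 14; hence R2C4 = 4.
Row 2 already has 4; hence R2C5 = 5.
Column 3 already has 3, so R3C3 = 4.
Cage k's pair has sum 5; hence R4C2 = 1.
Row 5 already has 3, leaving R5C2 = 4.
Column 3 already has 4, which forces R6C3 = 1.
4 is placed in column 4, leaving R6C4 = 5.
5 is placed in column 5, which forces R1C5 = 4.
The two cells of cage c must have sum 3; hence R2C1 = 1.
Column 2 now contains 1, which forces R2C2 = 2.
1 is placed in row 4, which forces R4C1 = 2.
4 is placed in row 5, which forces R5C1 = 5.
The 4 cells of cage f must have sum 13, so R6C1 = 4.
5 is placed in row 6, which forces R6C2 = 3.
Column 1 already has 5, leaving R1C1 = 6.
The two cells of cage j must have sum 11, so R1C2 = 5.
The 4 cells of cage g must have sum 16, leaving R3C1 = 3.
3 is placed in column 2; hence R3C2 = 6.
Completed grid: 6 5 2 3 4 1 / 1 2 6 4 5 3 / 3 6 4 2 1 5 / 2 1 5 6 3 4 / 5 4 3 1 2 6 / 4 3 1 5 6 2.

4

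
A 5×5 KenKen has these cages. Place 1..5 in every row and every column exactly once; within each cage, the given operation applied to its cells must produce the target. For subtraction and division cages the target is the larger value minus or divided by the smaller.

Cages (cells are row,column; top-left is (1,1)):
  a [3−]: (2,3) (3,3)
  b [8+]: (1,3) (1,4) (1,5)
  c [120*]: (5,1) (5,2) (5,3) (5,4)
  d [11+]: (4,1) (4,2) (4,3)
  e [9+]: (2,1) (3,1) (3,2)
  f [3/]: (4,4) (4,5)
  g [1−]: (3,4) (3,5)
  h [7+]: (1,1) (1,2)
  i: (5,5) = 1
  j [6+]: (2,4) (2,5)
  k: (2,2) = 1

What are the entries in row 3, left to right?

K is a freebie; hence (2,2) = 1.
Cage i is a single given cell, leaving (5,5) = 1.
Cage f's pair has quotient 3; hence (4,4) = 1.
Column 5 now contains 1, which forces (4,5) = 3.
Cage b has sum 8, so (1,3) = 1.
In row 2, 3 can only go at (2,1), so (2,1) = 3.
In row 2, 5 can only go at (2,3), so (2,3) = 5.
Column 3 already has 5; hence (3,3) = 2.
Column 3 now contains 2, so (4,3) = 4.
4 is placed in column 3, leaving (5,3) = 3.
The 3 cells of cage e must have sum 9, which forces (3,1) = 1.
Cage e has sum 9, so (3,2) = 5.
5 is placed in row 3, which forces (3,5) = 4.
5 is placed in column 2, so (4,2) = 2.
Column 2 now contains 2, leaving (5,2) = 4.
Cage h's pair has sum 7, so (1,1) = 4.
Column 2 now contains 2, leaving (1,2) = 3.
Cage j's pair has sum 6, so (2,4) = 4.
Column 5 now contains 4; hence (2,5) = 2.
Row 3 now contains 4, so (3,4) = 3.
2 is placed in row 4; hence (4,1) = 5.
Column 1 already has 5, which forces (5,1) = 2.
2 is placed in row 5, which forces (5,4) = 5.
5 is placed in column 4; hence (1,4) = 2.
Column 5 now contains 2, so (1,5) = 5.
Filled in: 4 3 1 2 5 / 3 1 5 4 2 / 1 5 2 3 4 / 5 2 4 1 3 / 2 4 3 5 1.

1 5 2 3 4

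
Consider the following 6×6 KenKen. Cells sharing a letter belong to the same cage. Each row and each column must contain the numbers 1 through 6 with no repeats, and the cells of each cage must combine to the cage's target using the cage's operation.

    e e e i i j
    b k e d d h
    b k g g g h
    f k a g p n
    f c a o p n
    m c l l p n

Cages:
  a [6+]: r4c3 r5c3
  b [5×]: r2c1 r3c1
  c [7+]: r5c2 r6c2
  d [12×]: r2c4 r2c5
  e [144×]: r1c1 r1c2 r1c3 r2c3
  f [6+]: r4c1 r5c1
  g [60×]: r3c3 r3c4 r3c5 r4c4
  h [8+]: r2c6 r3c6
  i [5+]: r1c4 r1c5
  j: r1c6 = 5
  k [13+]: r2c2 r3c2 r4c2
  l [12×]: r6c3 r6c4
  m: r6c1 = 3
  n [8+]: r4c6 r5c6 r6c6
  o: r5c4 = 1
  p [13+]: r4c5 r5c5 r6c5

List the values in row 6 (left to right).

3 4 2 6 5 1

J is a freebie; hence r1c6 = 5.
O is a freebie, which forces r5c4 = 1.
M is a freebie, which forces r6c1 = 3.
In row 2, 1 can only go at r2c1, so r2c1 = 1.
1 is placed in column 1, so r3c1 = 5.
Cage g needs product 60, so r4c4 = 5.
Row 2 needs a 5, and only r2c2 is open for it.
Row 6 needs a 5, and only r6c5 is open for it.
In row 4, 3 can only go at r4c6, so r4c6 = 3.
3 is placed in column 6, so r5c6 = 4.
Cage n needs sum 8, which forces r6c6 = 1.
Cage f's pair has sum 6, so r4c1 = 4.
4 is placed in row 4; hence r4c3 = 1.
4 is placed in row 5, leaving r5c1 = 2.
Cage c's pair has sum 7, which forces r5c2 = 3.
Row 5 now contains 2; hence r5c3 = 5.
Row 5 now contains 2; hence r5c5 = 6.
1 is placed in row 6, which forces r6c2 = 4.
2 is placed in column 1, leaving r1c1 = 6.
Cage g has product 60, which forces r3c5 = 1.
6 is placed in column 5; hence r4c5 = 2.
The two cells of cage i must have sum 5, leaving r1c4 = 2.
Column 5 already has 2, which forces r1c5 = 3.
Column 5 already has 3; hence r2c5 = 4.
Cage k has sum 13; hence r3c2 = 2.
2 is placed in row 3, leaving r3c6 = 6.
Row 4 already has 2, which forces r4c2 = 6.
Column 4 now contains 2; hence r6c4 = 6.
Row 1 already has 2, leaving r1c2 = 1.
Row 1 already has 3, so r1c3 = 4.
Cage e has product 144, which forces r2c3 = 6.
Row 2 already has 4, leaving r2c4 = 3.
Column 6 already has 6; hence r2c6 = 2.
Column 3 already has 4, which forces r3c3 = 3.
Column 4 already has 3, leaving r3c4 = 4.
6 is placed in row 6, so r6c3 = 2.
Filled in: 6 1 4 2 3 5 / 1 5 6 3 4 2 / 5 2 3 4 1 6 / 4 6 1 5 2 3 / 2 3 5 1 6 4 / 3 4 2 6 5 1.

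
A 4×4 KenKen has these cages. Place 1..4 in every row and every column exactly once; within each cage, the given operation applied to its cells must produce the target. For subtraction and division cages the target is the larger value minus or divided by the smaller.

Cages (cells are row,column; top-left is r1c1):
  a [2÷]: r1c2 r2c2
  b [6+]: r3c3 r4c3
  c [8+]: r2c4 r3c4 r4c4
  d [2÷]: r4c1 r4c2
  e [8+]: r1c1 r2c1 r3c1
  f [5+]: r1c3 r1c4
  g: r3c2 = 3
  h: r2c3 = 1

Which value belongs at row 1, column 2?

Cage h is given; hence r2c3 = 1.
Cage g is a single given cell, which forces r3c2 = 3.
The only place for 2 in row 2 is r2c2.
Cage d needs two cells with quotient 2, leaving r4c1 = 2.
Row 4 now contains 2, which forces r4c3 = 4.
Column 3 already has 4, leaving r3c3 = 2.
Row 4 already has 4; hence r4c2 = 1.
Row 4 already has 1, leaving r4c4 = 3.
1 is placed in column 2; hence r1c2 = 4.
2 is placed in column 3, which forces r1c3 = 3.
3 is placed in column 4; hence r1c4 = 2.
3 is placed in column 4, which forces r2c4 = 4.
Cage c has sum 8, which forces r3c4 = 1.
Row 1 already has 3; hence r1c1 = 1.
4 is placed in row 2, which forces r2c1 = 3.
Row 3 now contains 1, leaving r3c1 = 4.
The full grid is 1 4 3 2 / 3 2 1 4 / 4 3 2 1 / 2 1 4 3.

4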